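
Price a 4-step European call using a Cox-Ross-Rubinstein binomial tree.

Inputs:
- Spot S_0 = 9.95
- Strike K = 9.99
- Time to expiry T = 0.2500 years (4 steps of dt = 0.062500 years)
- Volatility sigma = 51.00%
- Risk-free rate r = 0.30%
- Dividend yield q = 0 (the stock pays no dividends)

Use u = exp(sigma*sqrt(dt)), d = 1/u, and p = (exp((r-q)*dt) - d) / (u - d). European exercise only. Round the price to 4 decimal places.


dt = T/N = 0.062500
u = exp(sigma*sqrt(dt)) = 1.135985; d = 1/u = 0.880293
p = (exp((r-q)*dt) - d) / (u - d) = 0.468901
Discount per step: exp(-r*dt) = 0.999813
Stock lattice S(k, i) with i counting down-moves:
  k=0: S(0,0) = 9.9500
  k=1: S(1,0) = 11.3030; S(1,1) = 8.7589
  k=2: S(2,0) = 12.8401; S(2,1) = 9.9500; S(2,2) = 7.7104
  k=3: S(3,0) = 14.5862; S(3,1) = 11.3030; S(3,2) = 8.7589; S(3,3) = 6.7874
  k=4: S(4,0) = 16.5696; S(4,1) = 12.8401; S(4,2) = 9.9500; S(4,3) = 7.7104; S(4,4) = 5.9749
Terminal payoffs V(N, i) = max(S_T - K, 0):
  V(4,0) = 6.579647; V(4,1) = 2.850093; V(4,2) = 0.000000; V(4,3) = 0.000000; V(4,4) = 0.000000
Backward induction: V(k, i) = exp(-r*dt) * [p * V(k+1, i) + (1-p) * V(k+1, i+1)].
  V(3,0) = exp(-r*dt) * [p*6.579647 + (1-p)*2.850093] = 4.598024
  V(3,1) = exp(-r*dt) * [p*2.850093 + (1-p)*0.000000] = 1.336162
  V(3,2) = exp(-r*dt) * [p*0.000000 + (1-p)*0.000000] = 0.000000
  V(3,3) = exp(-r*dt) * [p*0.000000 + (1-p)*0.000000] = 0.000000
  V(2,0) = exp(-r*dt) * [p*4.598024 + (1-p)*1.336162] = 2.865117
  V(2,1) = exp(-r*dt) * [p*1.336162 + (1-p)*0.000000] = 0.626411
  V(2,2) = exp(-r*dt) * [p*0.000000 + (1-p)*0.000000] = 0.000000
  V(1,0) = exp(-r*dt) * [p*2.865117 + (1-p)*0.626411] = 1.675829
  V(1,1) = exp(-r*dt) * [p*0.626411 + (1-p)*0.000000] = 0.293670
  V(0,0) = exp(-r*dt) * [p*1.675829 + (1-p)*0.293670] = 0.941590

Answer: Price = V(0,0) = 0.9416


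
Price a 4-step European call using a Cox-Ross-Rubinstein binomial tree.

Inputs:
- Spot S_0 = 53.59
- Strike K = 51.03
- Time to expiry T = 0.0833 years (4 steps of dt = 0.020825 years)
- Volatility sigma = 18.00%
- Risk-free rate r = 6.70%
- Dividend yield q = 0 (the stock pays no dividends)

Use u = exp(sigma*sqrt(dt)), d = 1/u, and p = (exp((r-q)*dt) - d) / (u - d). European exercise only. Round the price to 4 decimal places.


dt = T/N = 0.020825
u = exp(sigma*sqrt(dt)) = 1.026316; d = 1/u = 0.974359
p = (exp((r-q)*dt) - d) / (u - d) = 0.520380
Discount per step: exp(-r*dt) = 0.998606
Stock lattice S(k, i) with i counting down-moves:
  k=0: S(0,0) = 53.5900
  k=1: S(1,0) = 55.0003; S(1,1) = 52.2159
  k=2: S(2,0) = 56.4476; S(2,1) = 53.5900; S(2,2) = 50.8770
  k=3: S(3,0) = 57.9331; S(3,1) = 55.0003; S(3,2) = 52.2159; S(3,3) = 49.5725
  k=4: S(4,0) = 59.4577; S(4,1) = 56.4476; S(4,2) = 53.5900; S(4,3) = 50.8770; S(4,4) = 48.3014
Terminal payoffs V(N, i) = max(S_T - K, 0):
  V(4,0) = 8.427677; V(4,1) = 5.417647; V(4,2) = 2.560000; V(4,3) = 0.000000; V(4,4) = 0.000000
Backward induction: V(k, i) = exp(-r*dt) * [p * V(k+1, i) + (1-p) * V(k+1, i+1)].
  V(3,0) = exp(-r*dt) * [p*8.427677 + (1-p)*5.417647] = 6.974268
  V(3,1) = exp(-r*dt) * [p*5.417647 + (1-p)*2.560000] = 4.041419
  V(3,2) = exp(-r*dt) * [p*2.560000 + (1-p)*0.000000] = 1.330314
  V(3,3) = exp(-r*dt) * [p*0.000000 + (1-p)*0.000000] = 0.000000
  V(2,0) = exp(-r*dt) * [p*6.974268 + (1-p)*4.041419] = 5.559851
  V(2,1) = exp(-r*dt) * [p*4.041419 + (1-p)*1.330314] = 2.737296
  V(2,2) = exp(-r*dt) * [p*1.330314 + (1-p)*0.000000] = 0.691303
  V(1,0) = exp(-r*dt) * [p*5.559851 + (1-p)*2.737296] = 4.200231
  V(1,1) = exp(-r*dt) * [p*2.737296 + (1-p)*0.691303] = 1.753548
  V(0,0) = exp(-r*dt) * [p*4.200231 + (1-p)*1.753548] = 3.022532

Answer: Price = V(0,0) = 3.0225


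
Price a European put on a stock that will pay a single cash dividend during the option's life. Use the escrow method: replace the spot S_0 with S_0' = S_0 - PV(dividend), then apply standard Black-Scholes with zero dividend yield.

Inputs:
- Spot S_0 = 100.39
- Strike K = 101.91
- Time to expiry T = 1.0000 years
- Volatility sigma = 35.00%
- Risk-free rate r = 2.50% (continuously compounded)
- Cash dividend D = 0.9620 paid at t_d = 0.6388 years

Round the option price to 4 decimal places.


Answer: Price = 13.7866

Derivation:
PV(D) = D * exp(-r * t_d) = 0.9620 * 0.98415684 = 0.94675888
S_0' = S_0 - PV(D) = 100.3900 - 0.94675888 = 99.44324112
d1 = (ln(S_0'/K) + (r + sigma^2/2)*T) / (sigma*sqrt(T)) = 0.17641991
d2 = d1 - sigma*sqrt(T) = -0.17358009
exp(-rT) = 0.97530991
N(-d1) = 0.42998203; N(-d2) = 0.56890226
P = K * exp(-rT) * N(-d2) - S_0' * N(-d1) = 101.9100 * 0.97530991 * 0.56890226 - 99.44324112 * 0.42998203 = 13.7866


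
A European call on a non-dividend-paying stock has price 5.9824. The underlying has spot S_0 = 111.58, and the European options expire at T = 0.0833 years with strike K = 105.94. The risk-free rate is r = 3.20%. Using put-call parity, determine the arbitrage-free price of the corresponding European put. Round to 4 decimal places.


Answer: Put price = 0.0604

Derivation:
Put-call parity: C - P = S_0 * exp(-qT) - K * exp(-rT).
S_0 * exp(-qT) = 111.5800 * 1.00000000 = 111.58000000
K * exp(-rT) = 105.9400 * 0.99733795 = 105.65798238
P = C - S*exp(-qT) + K*exp(-rT)
P = 5.9824 - 111.58000000 + 105.65798238 = 0.0604


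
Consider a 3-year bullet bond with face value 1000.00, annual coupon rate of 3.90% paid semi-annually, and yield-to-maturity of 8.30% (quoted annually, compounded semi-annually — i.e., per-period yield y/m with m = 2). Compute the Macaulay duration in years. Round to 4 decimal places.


Coupon per period c = face * coupon_rate / m = 19.500000
Periods per year m = 2; per-period yield y/m = 0.041500
Number of cashflows N = 6
Cashflows (t years, CF_t, discount factor 1/(1+y/m)^(m*t), PV):
  t = 0.5000: CF_t = 19.500000, DF = 0.960154, PV = 18.722996
  t = 1.0000: CF_t = 19.500000, DF = 0.921895, PV = 17.976952
  t = 1.5000: CF_t = 19.500000, DF = 0.885161, PV = 17.260636
  t = 2.0000: CF_t = 19.500000, DF = 0.849890, PV = 16.572862
  t = 2.5000: CF_t = 19.500000, DF = 0.816025, PV = 15.912494
  t = 3.0000: CF_t = 1019.500000, DF = 0.783510, PV = 798.788096
Price P = sum_t PV_t = 885.234036
Macaulay numerator sum_t t * PV_t:
  t * PV_t at t = 0.5000: 9.361498
  t * PV_t at t = 1.0000: 17.976952
  t * PV_t at t = 1.5000: 25.890954
  t * PV_t at t = 2.0000: 33.145724
  t * PV_t at t = 2.5000: 39.781234
  t * PV_t at t = 3.0000: 2396.364289
Macaulay duration D = (sum_t t * PV_t) / P = 2522.520651 / 885.234036 = 2.849552

Answer: Macaulay duration = 2.8496 years


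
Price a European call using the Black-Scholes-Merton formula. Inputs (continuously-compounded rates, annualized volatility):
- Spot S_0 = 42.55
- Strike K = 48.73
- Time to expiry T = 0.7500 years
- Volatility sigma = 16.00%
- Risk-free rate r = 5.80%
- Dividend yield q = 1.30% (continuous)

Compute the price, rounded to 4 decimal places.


Answer: Price = 0.8256

Derivation:
d1 = (ln(S/K) + (r - q + 0.5*sigma^2) * T) / (sigma * sqrt(T)) = -0.66586530
d2 = d1 - sigma * sqrt(T) = -0.80442936
exp(-rT) = 0.95743255; exp(-qT) = 0.99029738
C = S_0 * exp(-qT) * N(d1) - K * exp(-rT) * N(d2)
N(d1) = 0.25274860; N(d2) = 0.21057453
C = 42.5500 * 0.99029738 * 0.25274860 - 48.7300 * 0.95743255 * 0.21057453 = 0.8256


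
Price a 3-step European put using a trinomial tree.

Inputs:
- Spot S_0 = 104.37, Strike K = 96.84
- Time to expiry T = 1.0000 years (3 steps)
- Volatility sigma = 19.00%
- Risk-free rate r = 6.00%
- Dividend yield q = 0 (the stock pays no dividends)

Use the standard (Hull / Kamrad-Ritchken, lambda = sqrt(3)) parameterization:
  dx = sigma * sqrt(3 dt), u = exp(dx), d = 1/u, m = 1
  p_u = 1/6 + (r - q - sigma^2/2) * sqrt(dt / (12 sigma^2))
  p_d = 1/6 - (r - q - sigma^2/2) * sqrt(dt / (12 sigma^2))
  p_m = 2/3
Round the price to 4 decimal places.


dt = T/N = 0.333333; dx = sigma*sqrt(3*dt) = 0.190000
u = exp(dx) = 1.209250; d = 1/u = 0.826959
p_u = 0.203465, p_m = 0.666667, p_d = 0.129868
Discount per step: exp(-r*dt) = 0.980199
Stock lattice S(k, j) with j the centered position index:
  k=0: S(0,+0) = 104.3700
  k=1: S(1,-1) = 86.3097; S(1,+0) = 104.3700; S(1,+1) = 126.2094
  k=2: S(2,-2) = 71.3746; S(2,-1) = 86.3097; S(2,+0) = 104.3700; S(2,+1) = 126.2094; S(2,+2) = 152.6186
  k=3: S(3,-3) = 59.0239; S(3,-2) = 71.3746; S(3,-1) = 86.3097; S(3,+0) = 104.3700; S(3,+1) = 126.2094; S(3,+2) = 152.6186; S(3,+3) = 184.5540
Terminal payoffs V(N, j) = max(K - S_T, 0):
  V(3,-3) = 37.816110; V(3,-2) = 25.465385; V(3,-1) = 10.530275; V(3,+0) = 0.000000; V(3,+1) = 0.000000; V(3,+2) = 0.000000; V(3,+3) = 0.000000
Backward induction: V(k, j) = exp(-r*dt) * [p_u * V(k+1, j+1) + p_m * V(k+1, j) + p_d * V(k+1, j-1)]
  V(2,-2) = exp(-r*dt) * [p_u*10.530275 + p_m*25.465385 + p_d*37.816110] = 23.554746
  V(2,-1) = exp(-r*dt) * [p_u*0.000000 + p_m*10.530275 + p_d*25.465385] = 10.122838
  V(2,+0) = exp(-r*dt) * [p_u*0.000000 + p_m*0.000000 + p_d*10.530275] = 1.340471
  V(2,+1) = exp(-r*dt) * [p_u*0.000000 + p_m*0.000000 + p_d*0.000000] = 0.000000
  V(2,+2) = exp(-r*dt) * [p_u*0.000000 + p_m*0.000000 + p_d*0.000000] = 0.000000
  V(1,-1) = exp(-r*dt) * [p_u*1.340471 + p_m*10.122838 + p_d*23.554746] = 9.880711
  V(1,+0) = exp(-r*dt) * [p_u*0.000000 + p_m*1.340471 + p_d*10.122838] = 2.164557
  V(1,+1) = exp(-r*dt) * [p_u*0.000000 + p_m*0.000000 + p_d*1.340471] = 0.170638
  V(0,+0) = exp(-r*dt) * [p_u*0.170638 + p_m*2.164557 + p_d*9.880711] = 2.706279

Answer: Price = V(0,0) = 2.7063


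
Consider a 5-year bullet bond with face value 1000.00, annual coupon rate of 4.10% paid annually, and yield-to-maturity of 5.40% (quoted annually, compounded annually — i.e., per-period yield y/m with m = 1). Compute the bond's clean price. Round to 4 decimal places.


Answer: Price = 944.3337

Derivation:
Coupon per period c = face * coupon_rate / m = 41.000000
Periods per year m = 1; per-period yield y/m = 0.054000
Number of cashflows N = 5
Cashflows (t years, CF_t, discount factor 1/(1+y/m)^(m*t), PV):
  t = 1.0000: CF_t = 41.000000, DF = 0.948767, PV = 38.899431
  t = 2.0000: CF_t = 41.000000, DF = 0.900158, PV = 36.906481
  t = 3.0000: CF_t = 41.000000, DF = 0.854040, PV = 35.015636
  t = 4.0000: CF_t = 41.000000, DF = 0.810285, PV = 33.221666
  t = 5.0000: CF_t = 1041.000000, DF = 0.768771, PV = 800.290525
Price P = sum_t PV_t = 944.333739


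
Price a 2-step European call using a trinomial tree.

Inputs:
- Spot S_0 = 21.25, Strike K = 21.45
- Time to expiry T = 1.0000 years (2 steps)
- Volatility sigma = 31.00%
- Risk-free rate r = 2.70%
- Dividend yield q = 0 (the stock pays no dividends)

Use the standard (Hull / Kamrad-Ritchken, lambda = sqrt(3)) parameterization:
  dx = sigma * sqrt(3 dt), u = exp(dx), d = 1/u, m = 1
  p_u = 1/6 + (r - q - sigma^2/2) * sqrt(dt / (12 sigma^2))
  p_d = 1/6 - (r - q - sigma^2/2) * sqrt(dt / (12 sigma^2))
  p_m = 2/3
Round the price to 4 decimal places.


dt = T/N = 0.500000; dx = sigma*sqrt(3*dt) = 0.379671
u = exp(dx) = 1.461803; d = 1/u = 0.684086
p_u = 0.152806, p_m = 0.666667, p_d = 0.180527
Discount per step: exp(-r*dt) = 0.986591
Stock lattice S(k, j) with j the centered position index:
  k=0: S(0,+0) = 21.2500
  k=1: S(1,-1) = 14.5368; S(1,+0) = 21.2500; S(1,+1) = 31.0633
  k=2: S(2,-2) = 9.9445; S(2,-1) = 14.5368; S(2,+0) = 21.2500; S(2,+1) = 31.0633; S(2,+2) = 45.4085
Terminal payoffs V(N, j) = max(S_T - K, 0):
  V(2,-2) = 0.000000; V(2,-1) = 0.000000; V(2,+0) = 0.000000; V(2,+1) = 9.613323; V(2,+2) = 23.958473
Backward induction: V(k, j) = exp(-r*dt) * [p_u * V(k+1, j+1) + p_m * V(k+1, j) + p_d * V(k+1, j-1)]
  V(1,-1) = exp(-r*dt) * [p_u*0.000000 + p_m*0.000000 + p_d*0.000000] = 0.000000
  V(1,+0) = exp(-r*dt) * [p_u*9.613323 + p_m*0.000000 + p_d*0.000000] = 1.449275
  V(1,+1) = exp(-r*dt) * [p_u*23.958473 + p_m*9.613323 + p_d*0.000000] = 9.934850
  V(0,+0) = exp(-r*dt) * [p_u*9.934850 + p_m*1.449275 + p_d*0.000000] = 2.450976

Answer: Price = V(0,0) = 2.4510


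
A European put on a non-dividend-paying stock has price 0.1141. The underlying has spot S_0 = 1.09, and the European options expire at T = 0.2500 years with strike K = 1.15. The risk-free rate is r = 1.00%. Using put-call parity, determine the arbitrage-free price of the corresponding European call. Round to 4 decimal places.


Answer: Call price = 0.0570

Derivation:
Put-call parity: C - P = S_0 * exp(-qT) - K * exp(-rT).
S_0 * exp(-qT) = 1.0900 * 1.00000000 = 1.09000000
K * exp(-rT) = 1.1500 * 0.99750312 = 1.14712859
C = P + S*exp(-qT) - K*exp(-rT)
C = 0.1141 + 1.09000000 - 1.14712859 = 0.0570


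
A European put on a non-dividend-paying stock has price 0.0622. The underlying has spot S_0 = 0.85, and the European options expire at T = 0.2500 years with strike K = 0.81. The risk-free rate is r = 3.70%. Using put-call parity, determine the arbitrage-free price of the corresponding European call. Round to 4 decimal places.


Answer: Call price = 0.1097

Derivation:
Put-call parity: C - P = S_0 * exp(-qT) - K * exp(-rT).
S_0 * exp(-qT) = 0.8500 * 1.00000000 = 0.85000000
K * exp(-rT) = 0.8100 * 0.99079265 = 0.80254205
C = P + S*exp(-qT) - K*exp(-rT)
C = 0.0622 + 0.85000000 - 0.80254205 = 0.1097


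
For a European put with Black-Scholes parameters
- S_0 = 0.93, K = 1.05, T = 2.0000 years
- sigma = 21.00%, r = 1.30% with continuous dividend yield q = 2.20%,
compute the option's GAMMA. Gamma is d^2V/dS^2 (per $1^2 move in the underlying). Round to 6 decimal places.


d1 = -0.3207599903; d2 = -0.6177448384
phi(d1) = 0.3789382489; exp(-qT) = 0.9569539575; exp(-rT) = 0.9743350896
Gamma = exp(-qT) * phi(d1) / (S * sigma * sqrt(T)) = 0.9569539575 * 0.3789382489 / (0.9300 * 0.2100 * 1.4142135624) = 1.312932

Answer: Gamma = 1.312932


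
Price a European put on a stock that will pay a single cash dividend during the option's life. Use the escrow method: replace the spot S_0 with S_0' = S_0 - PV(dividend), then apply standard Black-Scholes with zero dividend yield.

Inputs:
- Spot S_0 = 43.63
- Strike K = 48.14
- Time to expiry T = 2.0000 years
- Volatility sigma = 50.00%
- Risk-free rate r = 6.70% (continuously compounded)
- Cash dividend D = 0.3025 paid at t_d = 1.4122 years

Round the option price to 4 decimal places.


Answer: Price = 11.1908

Derivation:
PV(D) = D * exp(-r * t_d) = 0.3025 * 0.90972093 = 0.27519058
S_0' = S_0 - PV(D) = 43.6300 - 0.27519058 = 43.35480942
d1 = (ln(S_0'/K) + (r + sigma^2/2)*T) / (sigma*sqrt(T)) = 0.39499580
d2 = d1 - sigma*sqrt(T) = -0.31211098
exp(-rT) = 0.87459006
N(-d1) = 0.34642299; N(-d2) = 0.62252191
P = K * exp(-rT) * N(-d2) - S_0' * N(-d1) = 48.1400 * 0.87459006 * 0.62252191 - 43.35480942 * 0.34642299 = 11.1908


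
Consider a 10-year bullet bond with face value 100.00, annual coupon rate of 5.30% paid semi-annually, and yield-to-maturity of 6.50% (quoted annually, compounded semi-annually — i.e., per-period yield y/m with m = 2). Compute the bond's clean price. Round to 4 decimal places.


Coupon per period c = face * coupon_rate / m = 2.650000
Periods per year m = 2; per-period yield y/m = 0.032500
Number of cashflows N = 20
Cashflows (t years, CF_t, discount factor 1/(1+y/m)^(m*t), PV):
  t = 0.5000: CF_t = 2.650000, DF = 0.968523, PV = 2.566586
  t = 1.0000: CF_t = 2.650000, DF = 0.938037, PV = 2.485798
  t = 1.5000: CF_t = 2.650000, DF = 0.908510, PV = 2.407552
  t = 2.0000: CF_t = 2.650000, DF = 0.879913, PV = 2.331770
  t = 2.5000: CF_t = 2.650000, DF = 0.852216, PV = 2.258372
  t = 3.0000: CF_t = 2.650000, DF = 0.825391, PV = 2.187286
  t = 3.5000: CF_t = 2.650000, DF = 0.799410, PV = 2.118437
  t = 4.0000: CF_t = 2.650000, DF = 0.774247, PV = 2.051754
  t = 4.5000: CF_t = 2.650000, DF = 0.749876, PV = 1.987171
  t = 5.0000: CF_t = 2.650000, DF = 0.726272, PV = 1.924621
  t = 5.5000: CF_t = 2.650000, DF = 0.703411, PV = 1.864040
  t = 6.0000: CF_t = 2.650000, DF = 0.681270, PV = 1.805366
  t = 6.5000: CF_t = 2.650000, DF = 0.659826, PV = 1.748538
  t = 7.0000: CF_t = 2.650000, DF = 0.639056, PV = 1.693499
  t = 7.5000: CF_t = 2.650000, DF = 0.618941, PV = 1.640193
  t = 8.0000: CF_t = 2.650000, DF = 0.599458, PV = 1.588565
  t = 8.5000: CF_t = 2.650000, DF = 0.580589, PV = 1.538561
  t = 9.0000: CF_t = 2.650000, DF = 0.562314, PV = 1.490132
  t = 9.5000: CF_t = 2.650000, DF = 0.544614, PV = 1.443227
  t = 10.0000: CF_t = 102.650000, DF = 0.527471, PV = 54.144924
Price P = sum_t PV_t = 91.276392

Answer: Price = 91.2764


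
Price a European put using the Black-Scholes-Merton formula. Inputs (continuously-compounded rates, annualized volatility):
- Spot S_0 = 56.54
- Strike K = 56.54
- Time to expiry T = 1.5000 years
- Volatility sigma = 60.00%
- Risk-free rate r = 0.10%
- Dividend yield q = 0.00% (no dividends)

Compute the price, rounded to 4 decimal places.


Answer: Price = 16.1553

Derivation:
d1 = (ln(S/K) + (r - q + 0.5*sigma^2) * T) / (sigma * sqrt(T)) = 0.36946470
d2 = d1 - sigma * sqrt(T) = -0.36538222
exp(-rT) = 0.99850112; exp(-qT) = 1.00000000
P = K * exp(-rT) * N(-d2) - S_0 * exp(-qT) * N(-d1)
N(-d1) = 0.35589069; N(-d2) = 0.64258694
P = 56.5400 * 0.99850112 * 0.64258694 - 56.5400 * 1.00000000 * 0.35589069 = 16.1553


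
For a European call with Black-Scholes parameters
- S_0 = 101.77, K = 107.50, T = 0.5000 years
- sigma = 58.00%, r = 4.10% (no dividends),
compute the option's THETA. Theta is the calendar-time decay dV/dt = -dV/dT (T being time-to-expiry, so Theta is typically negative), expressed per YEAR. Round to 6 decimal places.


Answer: Theta = -18.197303

Derivation:
d1 = 0.1214870838; d2 = -0.2886348493
phi(d1) = 0.3960090997; exp(-qT) = 1.0000000000; exp(-rT) = 0.9797086965
Theta = -S*exp(-qT)*phi(d1)*sigma/(2*sqrt(T)) - r*K*exp(-rT)*N(d2) + q*S*exp(-qT)*N(d1)
N(d1) = 0.5483473777; N(d2) = 0.3864304120; sqrt(T) = 0.7071067812
Term 1 = -101.7700 * 1.0000000000 * 0.3960090997 * 0.5800 / (2 * 0.7071067812) = -16.5286710196
Term 2 = -0.0410 * 107.5000 * 0.9797086965 * 0.3864304120 = -1.6686320543
Term 3 = 0 (no dividend yield, q = 0)
Theta = -16.5286710196 + (-1.6686320543) + (0.0000000000) = -18.197303


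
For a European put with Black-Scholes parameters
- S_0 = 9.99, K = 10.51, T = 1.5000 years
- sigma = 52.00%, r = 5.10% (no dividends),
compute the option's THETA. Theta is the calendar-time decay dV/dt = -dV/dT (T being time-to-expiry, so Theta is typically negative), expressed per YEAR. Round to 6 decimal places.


d1 = 0.3588775808; d2 = -0.2779897524
phi(d1) = 0.3740614867; exp(-qT) = 1.0000000000; exp(-rT) = 0.9263529143
Theta = -S*exp(-qT)*phi(d1)*sigma/(2*sqrt(T)) + r*K*exp(-rT)*N(-d2) - q*S*exp(-qT)*N(-d1)
N(-d1) = 0.3598433360; N(-d2) = 0.6094898874; sqrt(T) = 1.2247448714
Term 1 = -9.9900 * 1.0000000000 * 0.3740614867 * 0.5200 / (2 * 1.2247448714) = -0.7932977131
Term 2 = 0.0510 * 10.5100 * 0.9263529143 * 0.6094898874 = 0.3026327111
Term 3 = 0 (no dividend yield, q = 0)
Theta = -0.7932977131 + (0.3026327111) + (0.0000000000) = -0.490665

Answer: Theta = -0.490665


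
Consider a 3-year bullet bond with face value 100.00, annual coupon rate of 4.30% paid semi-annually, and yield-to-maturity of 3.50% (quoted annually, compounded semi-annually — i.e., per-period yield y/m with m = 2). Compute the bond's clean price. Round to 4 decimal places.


Coupon per period c = face * coupon_rate / m = 2.150000
Periods per year m = 2; per-period yield y/m = 0.017500
Number of cashflows N = 6
Cashflows (t years, CF_t, discount factor 1/(1+y/m)^(m*t), PV):
  t = 0.5000: CF_t = 2.150000, DF = 0.982801, PV = 2.113022
  t = 1.0000: CF_t = 2.150000, DF = 0.965898, PV = 2.076680
  t = 1.5000: CF_t = 2.150000, DF = 0.949285, PV = 2.040963
  t = 2.0000: CF_t = 2.150000, DF = 0.932959, PV = 2.005861
  t = 2.5000: CF_t = 2.150000, DF = 0.916913, PV = 1.971362
  t = 3.0000: CF_t = 102.150000, DF = 0.901143, PV = 92.051711
Price P = sum_t PV_t = 102.259599

Answer: Price = 102.2596


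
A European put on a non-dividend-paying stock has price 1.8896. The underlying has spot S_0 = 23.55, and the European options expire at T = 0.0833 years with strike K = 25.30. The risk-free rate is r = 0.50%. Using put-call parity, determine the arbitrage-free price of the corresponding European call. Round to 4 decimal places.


Answer: Call price = 0.1501

Derivation:
Put-call parity: C - P = S_0 * exp(-qT) - K * exp(-rT).
S_0 * exp(-qT) = 23.5500 * 1.00000000 = 23.55000000
K * exp(-rT) = 25.3000 * 0.99958359 = 25.28946474
C = P + S*exp(-qT) - K*exp(-rT)
C = 1.8896 + 23.55000000 - 25.28946474 = 0.1501


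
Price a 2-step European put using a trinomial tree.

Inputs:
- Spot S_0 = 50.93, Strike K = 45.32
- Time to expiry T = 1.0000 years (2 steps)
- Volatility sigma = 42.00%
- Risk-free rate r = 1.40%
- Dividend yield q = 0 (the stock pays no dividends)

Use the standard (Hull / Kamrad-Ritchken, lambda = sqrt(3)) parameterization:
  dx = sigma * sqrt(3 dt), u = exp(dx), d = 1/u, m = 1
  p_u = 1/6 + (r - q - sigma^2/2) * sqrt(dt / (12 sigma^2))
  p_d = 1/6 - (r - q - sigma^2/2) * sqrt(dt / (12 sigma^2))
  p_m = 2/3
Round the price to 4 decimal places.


dt = T/N = 0.500000; dx = sigma*sqrt(3*dt) = 0.514393
u = exp(dx) = 1.672623; d = 1/u = 0.597863
p_u = 0.130605, p_m = 0.666667, p_d = 0.202729
Discount per step: exp(-r*dt) = 0.993024
Stock lattice S(k, j) with j the centered position index:
  k=0: S(0,+0) = 50.9300
  k=1: S(1,-1) = 30.4492; S(1,+0) = 50.9300; S(1,+1) = 85.1867
  k=2: S(2,-2) = 18.2045; S(2,-1) = 30.4492; S(2,+0) = 50.9300; S(2,+1) = 85.1867; S(2,+2) = 142.4852
Terminal payoffs V(N, j) = max(K - S_T, 0):
  V(2,-2) = 27.115543; V(2,-1) = 14.870813; V(2,+0) = 0.000000; V(2,+1) = 0.000000; V(2,+2) = 0.000000
Backward induction: V(k, j) = exp(-r*dt) * [p_u * V(k+1, j+1) + p_m * V(k+1, j) + p_d * V(k+1, j-1)]
  V(1,-1) = exp(-r*dt) * [p_u*0.000000 + p_m*14.870813 + p_d*27.115543] = 15.303471
  V(1,+0) = exp(-r*dt) * [p_u*0.000000 + p_m*0.000000 + p_d*14.870813] = 2.993710
  V(1,+1) = exp(-r*dt) * [p_u*0.000000 + p_m*0.000000 + p_d*0.000000] = 0.000000
  V(0,+0) = exp(-r*dt) * [p_u*0.000000 + p_m*2.993710 + p_d*15.303471] = 5.062695

Answer: Price = V(0,0) = 5.0627


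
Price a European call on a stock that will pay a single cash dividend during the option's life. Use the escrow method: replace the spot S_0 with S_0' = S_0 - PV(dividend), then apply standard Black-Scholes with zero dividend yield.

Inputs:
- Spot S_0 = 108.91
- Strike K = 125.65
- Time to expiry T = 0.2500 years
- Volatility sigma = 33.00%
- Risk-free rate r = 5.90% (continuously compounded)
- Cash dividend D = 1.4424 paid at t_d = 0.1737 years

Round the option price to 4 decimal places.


PV(D) = D * exp(-r * t_d) = 1.4424 * 0.98980403 = 1.42769334
S_0' = S_0 - PV(D) = 108.9100 - 1.42769334 = 107.48230666
d1 = (ln(S_0'/K) + (r + sigma^2/2)*T) / (sigma*sqrt(T)) = -0.77461527
d2 = d1 - sigma*sqrt(T) = -0.93961527
exp(-rT) = 0.98535825
N(d1) = 0.21928352; N(d2) = 0.17370747
C = S_0' * N(d1) - K * exp(-rT) * N(d2) = 107.48230666 * 0.21928352 - 125.6500 * 0.98535825 * 0.17370747 = 2.0623

Answer: Price = 2.0623


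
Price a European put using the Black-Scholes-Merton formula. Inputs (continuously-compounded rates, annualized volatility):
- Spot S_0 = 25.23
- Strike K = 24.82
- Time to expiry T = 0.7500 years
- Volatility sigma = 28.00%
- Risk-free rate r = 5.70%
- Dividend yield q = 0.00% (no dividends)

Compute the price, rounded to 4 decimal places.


d1 = (ln(S/K) + (r - q + 0.5*sigma^2) * T) / (sigma * sqrt(T)) = 0.36510799
d2 = d1 - sigma * sqrt(T) = 0.12262088
exp(-rT) = 0.95815090; exp(-qT) = 1.00000000
P = K * exp(-rT) * N(-d2) - S_0 * exp(-qT) * N(-d1)
N(-d1) = 0.35751540; N(-d2) = 0.45120366
P = 24.8200 * 0.95815090 * 0.45120366 - 25.2300 * 1.00000000 * 0.35751540 = 1.7101

Answer: Price = 1.7101


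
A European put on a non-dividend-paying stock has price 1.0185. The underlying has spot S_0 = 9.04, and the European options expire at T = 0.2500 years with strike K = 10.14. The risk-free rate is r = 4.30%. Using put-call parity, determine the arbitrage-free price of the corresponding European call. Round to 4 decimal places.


Put-call parity: C - P = S_0 * exp(-qT) - K * exp(-rT).
S_0 * exp(-qT) = 9.0400 * 1.00000000 = 9.04000000
K * exp(-rT) = 10.1400 * 0.98930757 = 10.03157881
C = P + S*exp(-qT) - K*exp(-rT)
C = 1.0185 + 9.04000000 - 10.03157881 = 0.0269

Answer: Call price = 0.0269


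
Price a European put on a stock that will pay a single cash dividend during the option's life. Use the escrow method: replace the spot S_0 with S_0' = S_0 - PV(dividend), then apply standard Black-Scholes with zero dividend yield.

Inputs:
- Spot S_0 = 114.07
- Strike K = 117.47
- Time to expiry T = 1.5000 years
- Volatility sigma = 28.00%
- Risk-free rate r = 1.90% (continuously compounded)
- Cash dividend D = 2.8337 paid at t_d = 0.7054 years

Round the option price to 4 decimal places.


PV(D) = D * exp(-r * t_d) = 2.8337 * 0.98668681 = 2.79597443
S_0' = S_0 - PV(D) = 114.0700 - 2.79597443 = 111.27402557
d1 = (ln(S_0'/K) + (r + sigma^2/2)*T) / (sigma*sqrt(T)) = 0.09655911
d2 = d1 - sigma*sqrt(T) = -0.24636946
exp(-rT) = 0.97190229
N(-d1) = 0.46153827; N(-d2) = 0.59730188
P = K * exp(-rT) * N(-d2) - S_0' * N(-d1) = 117.4700 * 0.97190229 * 0.59730188 - 111.27402557 * 0.46153827 = 16.8364

Answer: Price = 16.8364


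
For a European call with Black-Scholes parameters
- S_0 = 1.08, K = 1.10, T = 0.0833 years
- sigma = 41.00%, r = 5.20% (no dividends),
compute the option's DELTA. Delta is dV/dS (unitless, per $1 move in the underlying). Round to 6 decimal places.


d1 = -0.0592917096; d2 = -0.1776248411
phi(d1) = 0.3982416542; exp(-qT) = 1.0000000000; exp(-rT) = 0.9956777678
N(d1) = 0.4763598821
Delta = exp(-qT) * N(d1) = 1.0000000000 * 0.4763598821 = 0.476360

Answer: Delta = 0.476360


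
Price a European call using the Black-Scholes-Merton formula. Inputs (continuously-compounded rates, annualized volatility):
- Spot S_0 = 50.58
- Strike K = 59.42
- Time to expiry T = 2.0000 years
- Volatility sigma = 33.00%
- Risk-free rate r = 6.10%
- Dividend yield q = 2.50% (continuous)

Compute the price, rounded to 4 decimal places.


Answer: Price = 7.2151

Derivation:
d1 = (ln(S/K) + (r - q + 0.5*sigma^2) * T) / (sigma * sqrt(T)) = 0.04248077
d2 = d1 - sigma * sqrt(T) = -0.42420970
exp(-rT) = 0.88514837; exp(-qT) = 0.95122942
C = S_0 * exp(-qT) * N(d1) - K * exp(-rT) * N(d2)
N(d1) = 0.51694228; N(d2) = 0.33570644
C = 50.5800 * 0.95122942 * 0.51694228 - 59.4200 * 0.88514837 * 0.33570644 = 7.2151


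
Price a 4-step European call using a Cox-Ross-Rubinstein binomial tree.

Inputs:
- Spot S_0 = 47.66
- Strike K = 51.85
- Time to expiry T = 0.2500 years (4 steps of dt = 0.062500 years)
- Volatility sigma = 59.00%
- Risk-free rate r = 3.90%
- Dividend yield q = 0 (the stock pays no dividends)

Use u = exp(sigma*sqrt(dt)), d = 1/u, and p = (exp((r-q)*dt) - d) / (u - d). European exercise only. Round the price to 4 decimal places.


dt = T/N = 0.062500
u = exp(sigma*sqrt(dt)) = 1.158933; d = 1/u = 0.862862
p = (exp((r-q)*dt) - d) / (u - d) = 0.471435
Discount per step: exp(-r*dt) = 0.997565
Stock lattice S(k, i) with i counting down-moves:
  k=0: S(0,0) = 47.6600
  k=1: S(1,0) = 55.2348; S(1,1) = 41.1240
  k=2: S(2,0) = 64.0134; S(2,1) = 47.6600; S(2,2) = 35.4844
  k=3: S(3,0) = 74.1873; S(3,1) = 55.2348; S(3,2) = 41.1240; S(3,3) = 30.6181
  k=4: S(4,0) = 85.9781; S(4,1) = 64.0134; S(4,2) = 47.6600; S(4,3) = 35.4844; S(4,4) = 26.4192
Terminal payoffs V(N, i) = max(S_T - K, 0):
  V(4,0) = 34.128088; V(4,1) = 12.163402; V(4,2) = 0.000000; V(4,3) = 0.000000; V(4,4) = 0.000000
Backward induction: V(k, i) = exp(-r*dt) * [p * V(k+1, i) + (1-p) * V(k+1, i+1)].
  V(3,0) = exp(-r*dt) * [p*34.128088 + (1-p)*12.163402] = 22.463493
  V(3,1) = exp(-r*dt) * [p*12.163402 + (1-p)*0.000000] = 5.720288
  V(3,2) = exp(-r*dt) * [p*0.000000 + (1-p)*0.000000] = 0.000000
  V(3,3) = exp(-r*dt) * [p*0.000000 + (1-p)*0.000000] = 0.000000
  V(2,0) = exp(-r*dt) * [p*22.463493 + (1-p)*5.720288] = 13.580471
  V(2,1) = exp(-r*dt) * [p*5.720288 + (1-p)*0.000000] = 2.690176
  V(2,2) = exp(-r*dt) * [p*0.000000 + (1-p)*0.000000] = 0.000000
  V(1,0) = exp(-r*dt) * [p*13.580471 + (1-p)*2.690176] = 7.805190
  V(1,1) = exp(-r*dt) * [p*2.690176 + (1-p)*0.000000] = 1.265155
  V(0,0) = exp(-r*dt) * [p*7.805190 + (1-p)*1.265155] = 4.337767

Answer: Price = V(0,0) = 4.3378


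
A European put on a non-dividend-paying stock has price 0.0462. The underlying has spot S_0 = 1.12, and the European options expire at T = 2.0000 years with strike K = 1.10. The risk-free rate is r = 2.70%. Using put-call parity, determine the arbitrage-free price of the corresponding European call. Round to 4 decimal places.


Put-call parity: C - P = S_0 * exp(-qT) - K * exp(-rT).
S_0 * exp(-qT) = 1.1200 * 1.00000000 = 1.12000000
K * exp(-rT) = 1.1000 * 0.94743211 = 1.04217532
C = P + S*exp(-qT) - K*exp(-rT)
C = 0.0462 + 1.12000000 - 1.04217532 = 0.1240

Answer: Call price = 0.1240


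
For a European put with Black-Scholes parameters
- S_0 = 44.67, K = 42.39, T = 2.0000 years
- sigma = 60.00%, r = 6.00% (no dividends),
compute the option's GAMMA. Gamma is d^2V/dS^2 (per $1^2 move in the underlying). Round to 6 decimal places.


Answer: Gamma = 0.008645

Derivation:
d1 = 0.6274272196; d2 = -0.2211009178
phi(d1) = 0.3276625566; exp(-qT) = 1.0000000000; exp(-rT) = 0.8869204367
Gamma = exp(-qT) * phi(d1) / (S * sigma * sqrt(T)) = 1.0000000000 * 0.3276625566 / (44.6700 * 0.6000 * 1.4142135624) = 0.008645


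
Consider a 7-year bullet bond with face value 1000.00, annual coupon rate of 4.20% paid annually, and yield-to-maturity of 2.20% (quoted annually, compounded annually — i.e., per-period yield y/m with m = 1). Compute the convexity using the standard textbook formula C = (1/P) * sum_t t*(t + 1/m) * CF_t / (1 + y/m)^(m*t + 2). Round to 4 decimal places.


Coupon per period c = face * coupon_rate / m = 42.000000
Periods per year m = 1; per-period yield y/m = 0.022000
Number of cashflows N = 7
Cashflows (t years, CF_t, discount factor 1/(1+y/m)^(m*t), PV):
  t = 1.0000: CF_t = 42.000000, DF = 0.978474, PV = 41.095890
  t = 2.0000: CF_t = 42.000000, DF = 0.957411, PV = 40.211243
  t = 3.0000: CF_t = 42.000000, DF = 0.936801, PV = 39.345639
  t = 4.0000: CF_t = 42.000000, DF = 0.916635, PV = 38.498668
  t = 5.0000: CF_t = 42.000000, DF = 0.896903, PV = 37.669930
  t = 6.0000: CF_t = 42.000000, DF = 0.877596, PV = 36.859031
  t = 7.0000: CF_t = 1042.000000, DF = 0.858704, PV = 894.770070
Price P = sum_t PV_t = 1128.450471
Convexity numerator sum_t t*(t + 1/m) * CF_t / (1+y/m)^(m*t + 2):
  t = 1.0000: term = 78.691278
  t = 2.0000: term = 230.992010
  t = 3.0000: term = 452.039158
  t = 4.0000: term = 737.180623
  t = 5.0000: term = 1081.967647
  t = 6.0000: term = 1482.147461
  t = 7.0000: term = 47973.089009
Convexity = (1/P) * sum = 52036.107185 / 1128.450471 = 46.112885

Answer: Convexity = 46.1129


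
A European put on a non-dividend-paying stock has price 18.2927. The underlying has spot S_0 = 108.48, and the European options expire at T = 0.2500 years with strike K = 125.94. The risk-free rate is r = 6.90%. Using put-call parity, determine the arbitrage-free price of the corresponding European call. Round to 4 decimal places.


Put-call parity: C - P = S_0 * exp(-qT) - K * exp(-rT).
S_0 * exp(-qT) = 108.4800 * 1.00000000 = 108.48000000
K * exp(-rT) = 125.9400 * 0.98289793 = 123.78616523
C = P + S*exp(-qT) - K*exp(-rT)
C = 18.2927 + 108.48000000 - 123.78616523 = 2.9865

Answer: Call price = 2.9865


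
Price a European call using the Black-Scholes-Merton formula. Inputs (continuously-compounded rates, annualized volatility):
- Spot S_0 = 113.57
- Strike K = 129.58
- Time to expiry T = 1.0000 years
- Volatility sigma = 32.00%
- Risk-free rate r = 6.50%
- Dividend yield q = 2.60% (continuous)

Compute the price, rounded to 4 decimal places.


d1 = (ln(S/K) + (r - q + 0.5*sigma^2) * T) / (sigma * sqrt(T)) = -0.13024708
d2 = d1 - sigma * sqrt(T) = -0.45024708
exp(-rT) = 0.93706746; exp(-qT) = 0.97433509
C = S_0 * exp(-qT) * N(d1) - K * exp(-rT) * N(d2)
N(d1) = 0.44818548; N(d2) = 0.32626615
C = 113.5700 * 0.97433509 * 0.44818548 - 129.5800 * 0.93706746 * 0.32626615 = 9.9771

Answer: Price = 9.9771


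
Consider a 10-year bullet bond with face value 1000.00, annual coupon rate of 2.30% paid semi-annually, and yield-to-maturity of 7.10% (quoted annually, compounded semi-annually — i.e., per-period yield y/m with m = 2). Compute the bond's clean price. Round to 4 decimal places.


Answer: Price = 660.4404

Derivation:
Coupon per period c = face * coupon_rate / m = 11.500000
Periods per year m = 2; per-period yield y/m = 0.035500
Number of cashflows N = 20
Cashflows (t years, CF_t, discount factor 1/(1+y/m)^(m*t), PV):
  t = 0.5000: CF_t = 11.500000, DF = 0.965717, PV = 11.105746
  t = 1.0000: CF_t = 11.500000, DF = 0.932609, PV = 10.725008
  t = 1.5000: CF_t = 11.500000, DF = 0.900637, PV = 10.357323
  t = 2.0000: CF_t = 11.500000, DF = 0.869760, PV = 10.002244
  t = 2.5000: CF_t = 11.500000, DF = 0.839942, PV = 9.659337
  t = 3.0000: CF_t = 11.500000, DF = 0.811147, PV = 9.328187
  t = 3.5000: CF_t = 11.500000, DF = 0.783338, PV = 9.008389
  t = 4.0000: CF_t = 11.500000, DF = 0.756483, PV = 8.699555
  t = 4.5000: CF_t = 11.500000, DF = 0.730549, PV = 8.401308
  t = 5.0000: CF_t = 11.500000, DF = 0.705503, PV = 8.113286
  t = 5.5000: CF_t = 11.500000, DF = 0.681316, PV = 7.835139
  t = 6.0000: CF_t = 11.500000, DF = 0.657959, PV = 7.566527
  t = 6.5000: CF_t = 11.500000, DF = 0.635402, PV = 7.307124
  t = 7.0000: CF_t = 11.500000, DF = 0.613619, PV = 7.056615
  t = 7.5000: CF_t = 11.500000, DF = 0.592582, PV = 6.814693
  t = 8.0000: CF_t = 11.500000, DF = 0.572267, PV = 6.581065
  t = 8.5000: CF_t = 11.500000, DF = 0.552648, PV = 6.355447
  t = 9.0000: CF_t = 11.500000, DF = 0.533701, PV = 6.137563
  t = 9.5000: CF_t = 11.500000, DF = 0.515404, PV = 5.927149
  t = 10.0000: CF_t = 1011.500000, DF = 0.497735, PV = 503.458668
Price P = sum_t PV_t = 660.440373


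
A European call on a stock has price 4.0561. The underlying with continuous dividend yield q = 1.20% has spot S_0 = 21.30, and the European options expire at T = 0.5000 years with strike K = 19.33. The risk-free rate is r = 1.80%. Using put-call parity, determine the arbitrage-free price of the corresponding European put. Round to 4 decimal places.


Answer: Put price = 2.0403

Derivation:
Put-call parity: C - P = S_0 * exp(-qT) - K * exp(-rT).
S_0 * exp(-qT) = 21.3000 * 0.99401796 = 21.17258263
K * exp(-rT) = 19.3300 * 0.99104038 = 19.15681052
P = C - S*exp(-qT) + K*exp(-rT)
P = 4.0561 - 21.17258263 + 19.15681052 = 2.0403


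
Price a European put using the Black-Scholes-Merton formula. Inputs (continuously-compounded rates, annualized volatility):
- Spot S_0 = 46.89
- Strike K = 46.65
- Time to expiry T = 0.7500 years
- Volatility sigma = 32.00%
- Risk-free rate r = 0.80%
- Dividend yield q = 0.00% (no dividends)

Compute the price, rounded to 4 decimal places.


Answer: Price = 4.8835

Derivation:
d1 = (ln(S/K) + (r - q + 0.5*sigma^2) * T) / (sigma * sqrt(T)) = 0.17873143
d2 = d1 - sigma * sqrt(T) = -0.09839670
exp(-rT) = 0.99401796; exp(-qT) = 1.00000000
P = K * exp(-rT) * N(-d2) - S_0 * exp(-qT) * N(-d1)
N(-d1) = 0.42907430; N(-d2) = 0.53919135
P = 46.6500 * 0.99401796 * 0.53919135 - 46.8900 * 1.00000000 * 0.42907430 = 4.8835


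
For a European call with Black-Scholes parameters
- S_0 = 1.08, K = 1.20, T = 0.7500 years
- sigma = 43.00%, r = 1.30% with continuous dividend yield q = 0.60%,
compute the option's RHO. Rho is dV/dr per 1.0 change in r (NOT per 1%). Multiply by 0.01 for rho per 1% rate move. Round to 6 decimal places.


d1 = -0.0826363203; d2 = -0.4550272440
phi(d1) = 0.3975824624; exp(-qT) = 0.9955101098; exp(-rT) = 0.9902973771
N(d2) = 0.3245448195
Rho = K*T*exp(-rT)*N(d2) = 1.2000 * 0.7500 * 0.9902973771 * 0.3245448195 = 0.289256

Answer: Rho = 0.289256


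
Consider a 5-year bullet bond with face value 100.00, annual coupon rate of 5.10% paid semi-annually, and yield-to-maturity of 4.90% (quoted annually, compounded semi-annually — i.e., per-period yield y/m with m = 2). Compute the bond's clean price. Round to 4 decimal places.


Answer: Price = 100.8775

Derivation:
Coupon per period c = face * coupon_rate / m = 2.550000
Periods per year m = 2; per-period yield y/m = 0.024500
Number of cashflows N = 10
Cashflows (t years, CF_t, discount factor 1/(1+y/m)^(m*t), PV):
  t = 0.5000: CF_t = 2.550000, DF = 0.976086, PV = 2.489019
  t = 1.0000: CF_t = 2.550000, DF = 0.952744, PV = 2.429496
  t = 1.5000: CF_t = 2.550000, DF = 0.929960, PV = 2.371397
  t = 2.0000: CF_t = 2.550000, DF = 0.907721, PV = 2.314687
  t = 2.5000: CF_t = 2.550000, DF = 0.886013, PV = 2.259334
  t = 3.0000: CF_t = 2.550000, DF = 0.864825, PV = 2.205304
  t = 3.5000: CF_t = 2.550000, DF = 0.844143, PV = 2.152566
  t = 4.0000: CF_t = 2.550000, DF = 0.823957, PV = 2.101089
  t = 4.5000: CF_t = 2.550000, DF = 0.804252, PV = 2.050843
  t = 5.0000: CF_t = 102.550000, DF = 0.785019, PV = 80.503736
Price P = sum_t PV_t = 100.877472


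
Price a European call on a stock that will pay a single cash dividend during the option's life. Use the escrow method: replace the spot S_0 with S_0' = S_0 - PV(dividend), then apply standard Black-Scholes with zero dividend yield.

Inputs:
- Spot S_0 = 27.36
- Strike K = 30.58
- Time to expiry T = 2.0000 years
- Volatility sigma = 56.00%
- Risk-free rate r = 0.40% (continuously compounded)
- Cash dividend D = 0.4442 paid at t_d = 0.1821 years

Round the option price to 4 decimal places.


Answer: Price = 7.1984

Derivation:
PV(D) = D * exp(-r * t_d) = 0.4442 * 0.99927187 = 0.44387656
S_0' = S_0 - PV(D) = 27.3600 - 0.44387656 = 26.91612344
d1 = (ln(S_0'/K) + (r + sigma^2/2)*T) / (sigma*sqrt(T)) = 0.24493584
d2 = d1 - sigma*sqrt(T) = -0.54702375
exp(-rT) = 0.99203191
N(d1) = 0.59674695; N(d2) = 0.29218121
C = S_0' * N(d1) - K * exp(-rT) * N(d2) = 26.91612344 * 0.59674695 - 30.5800 * 0.99203191 * 0.29218121 = 7.1984


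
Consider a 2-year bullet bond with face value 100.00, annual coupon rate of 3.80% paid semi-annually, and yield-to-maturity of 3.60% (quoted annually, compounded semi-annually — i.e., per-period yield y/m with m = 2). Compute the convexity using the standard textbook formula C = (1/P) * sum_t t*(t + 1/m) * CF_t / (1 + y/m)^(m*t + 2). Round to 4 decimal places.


Coupon per period c = face * coupon_rate / m = 1.900000
Periods per year m = 2; per-period yield y/m = 0.018000
Number of cashflows N = 4
Cashflows (t years, CF_t, discount factor 1/(1+y/m)^(m*t), PV):
  t = 0.5000: CF_t = 1.900000, DF = 0.982318, PV = 1.866405
  t = 1.0000: CF_t = 1.900000, DF = 0.964949, PV = 1.833403
  t = 1.5000: CF_t = 1.900000, DF = 0.947887, PV = 1.800986
  t = 2.0000: CF_t = 101.900000, DF = 0.931127, PV = 94.881834
Price P = sum_t PV_t = 100.382628
Convexity numerator sum_t t*(t + 1/m) * CF_t / (1+y/m)^(m*t + 2):
  t = 0.5000: term = 0.900493
  t = 1.0000: term = 2.653712
  t = 1.5000: term = 5.213579
  t = 2.0000: term = 457.780744
Convexity = (1/P) * sum = 466.548527 / 100.382628 = 4.647702

Answer: Convexity = 4.6477


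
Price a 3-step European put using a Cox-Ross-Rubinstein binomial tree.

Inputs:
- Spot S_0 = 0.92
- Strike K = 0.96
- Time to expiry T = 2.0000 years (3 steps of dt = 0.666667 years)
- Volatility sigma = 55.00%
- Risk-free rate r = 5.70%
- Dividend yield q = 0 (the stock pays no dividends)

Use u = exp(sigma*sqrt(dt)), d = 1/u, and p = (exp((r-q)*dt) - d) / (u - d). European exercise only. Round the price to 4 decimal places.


Answer: Price = V(0,0) = 0.2575

Derivation:
dt = T/N = 0.666667
u = exp(sigma*sqrt(dt)) = 1.566859; d = 1/u = 0.638219
p = (exp((r-q)*dt) - d) / (u - d) = 0.431289
Discount per step: exp(-r*dt) = 0.962713
Stock lattice S(k, i) with i counting down-moves:
  k=0: S(0,0) = 0.9200
  k=1: S(1,0) = 1.4415; S(1,1) = 0.5872
  k=2: S(2,0) = 2.2586; S(2,1) = 0.9200; S(2,2) = 0.3747
  k=3: S(3,0) = 3.5390; S(3,1) = 1.4415; S(3,2) = 0.5872; S(3,3) = 0.2392
Terminal payoffs V(N, i) = max(K - S_T, 0):
  V(3,0) = 0.000000; V(3,1) = 0.000000; V(3,2) = 0.372838; V(3,3) = 0.720835
Backward induction: V(k, i) = exp(-r*dt) * [p * V(k+1, i) + (1-p) * V(k+1, i+1)].
  V(2,0) = exp(-r*dt) * [p*0.000000 + (1-p)*0.000000] = 0.000000
  V(2,1) = exp(-r*dt) * [p*0.000000 + (1-p)*0.372838] = 0.204131
  V(2,2) = exp(-r*dt) * [p*0.372838 + (1-p)*0.720835] = 0.549466
  V(1,0) = exp(-r*dt) * [p*0.000000 + (1-p)*0.204131] = 0.111763
  V(1,1) = exp(-r*dt) * [p*0.204131 + (1-p)*0.549466] = 0.385593
  V(0,0) = exp(-r*dt) * [p*0.111763 + (1-p)*0.385593] = 0.257519
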